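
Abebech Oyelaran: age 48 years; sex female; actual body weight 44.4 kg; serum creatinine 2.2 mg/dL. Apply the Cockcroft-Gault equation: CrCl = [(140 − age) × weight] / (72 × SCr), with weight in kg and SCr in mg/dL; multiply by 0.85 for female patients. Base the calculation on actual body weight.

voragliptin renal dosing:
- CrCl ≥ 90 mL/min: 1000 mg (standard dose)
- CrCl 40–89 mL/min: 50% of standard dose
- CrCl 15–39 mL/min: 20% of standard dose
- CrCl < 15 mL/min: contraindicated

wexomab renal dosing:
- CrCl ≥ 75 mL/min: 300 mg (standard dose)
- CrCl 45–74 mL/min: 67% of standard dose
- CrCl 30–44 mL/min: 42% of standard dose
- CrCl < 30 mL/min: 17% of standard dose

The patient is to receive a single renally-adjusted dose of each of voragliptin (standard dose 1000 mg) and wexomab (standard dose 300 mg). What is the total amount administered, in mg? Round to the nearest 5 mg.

250 mg

CrCl = (140 − 48) × 44.4 / (72 × 2.2) × 0.85 = 4084.8 / 158.40 × 0.85 ≈ 21.9 mL/min
CrCl ≈ 22 mL/min.
voragliptin: 15–39 mL/min → 20% of 1000 mg = 200 mg.
wexomab: < 30 mL/min → 17% of 300 mg = 51 mg.
Total = 200 + 51 = 251 mg.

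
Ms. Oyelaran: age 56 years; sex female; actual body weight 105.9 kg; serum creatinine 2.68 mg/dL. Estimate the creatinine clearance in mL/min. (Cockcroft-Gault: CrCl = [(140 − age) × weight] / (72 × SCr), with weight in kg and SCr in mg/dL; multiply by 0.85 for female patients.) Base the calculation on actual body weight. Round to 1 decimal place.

39.2 mL/min

CrCl = (140 − 56) × 105.9 / (72 × 2.68) × 0.85 = 8895.6 / 192.96 × 0.85 ≈ 39.2 mL/min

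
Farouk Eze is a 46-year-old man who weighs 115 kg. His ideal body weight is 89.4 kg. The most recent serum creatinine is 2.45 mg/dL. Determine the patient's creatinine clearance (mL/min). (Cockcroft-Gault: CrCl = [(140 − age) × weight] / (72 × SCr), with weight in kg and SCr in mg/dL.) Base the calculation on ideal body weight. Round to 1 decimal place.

CrCl = (140 − 46) × 89.4 / (72 × 2.45) = 8403.6 / 176.40 ≈ 47.6 mL/min

47.6 mL/min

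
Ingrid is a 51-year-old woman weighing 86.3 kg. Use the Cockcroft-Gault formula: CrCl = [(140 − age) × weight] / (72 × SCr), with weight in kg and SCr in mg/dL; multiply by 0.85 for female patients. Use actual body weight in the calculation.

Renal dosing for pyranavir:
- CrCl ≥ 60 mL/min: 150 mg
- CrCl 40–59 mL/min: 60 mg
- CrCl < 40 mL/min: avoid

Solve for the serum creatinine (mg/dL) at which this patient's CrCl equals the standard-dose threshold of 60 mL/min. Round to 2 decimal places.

1.51 mg/dL

Standard dose requires CrCl ≥ 60 mL/min.
Set (140 − 51) × 86.3 × 0.85 / (72 × SCr) = 60
SCr = (140 − 51) × 86.3 × 0.85 / (72 × 60) = 1.511 mg/dL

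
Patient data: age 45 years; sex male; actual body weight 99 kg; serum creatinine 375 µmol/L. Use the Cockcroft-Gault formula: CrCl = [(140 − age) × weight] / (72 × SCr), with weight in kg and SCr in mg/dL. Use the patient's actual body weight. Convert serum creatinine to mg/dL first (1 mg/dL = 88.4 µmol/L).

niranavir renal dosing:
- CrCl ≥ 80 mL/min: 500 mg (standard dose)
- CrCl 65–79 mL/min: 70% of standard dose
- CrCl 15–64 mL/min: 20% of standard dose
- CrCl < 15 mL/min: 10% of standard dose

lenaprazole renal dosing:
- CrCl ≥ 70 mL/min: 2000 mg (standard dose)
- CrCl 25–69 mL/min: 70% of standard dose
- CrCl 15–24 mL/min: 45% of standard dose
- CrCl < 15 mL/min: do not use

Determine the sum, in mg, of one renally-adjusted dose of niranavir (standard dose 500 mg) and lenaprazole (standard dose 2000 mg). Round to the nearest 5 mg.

SCr = 375 / 88.4 = 4.242 mg/dL
CrCl = (140 − 45) × 99 / (72 × 4.242) = 9405.0 / 305.42 ≈ 30.8 mL/min
CrCl ≈ 31 mL/min.
niranavir: 15–64 mL/min → 20% of 500 mg = 100 mg.
lenaprazole: 25–69 mL/min → 70% of 2000 mg = 1400 mg.
Total = 100 + 1400 = 1500 mg.

1500 mg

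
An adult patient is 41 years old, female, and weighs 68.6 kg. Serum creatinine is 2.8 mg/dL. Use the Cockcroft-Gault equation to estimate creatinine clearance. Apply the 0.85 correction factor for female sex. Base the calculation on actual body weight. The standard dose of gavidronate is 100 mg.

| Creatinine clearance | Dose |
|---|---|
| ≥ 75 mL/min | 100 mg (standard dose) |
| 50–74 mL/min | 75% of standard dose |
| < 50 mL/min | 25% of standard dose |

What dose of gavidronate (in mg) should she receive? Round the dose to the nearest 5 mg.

CrCl = (140 − 41) × 68.6 / (72 × 2.8) × 0.85 = 6791.4 / 201.60 × 0.85 ≈ 28.6 mL/min
CrCl ≈ 29 mL/min → bracket < 50 mL/min.
25% of 100 mg = 25 mg

25 mg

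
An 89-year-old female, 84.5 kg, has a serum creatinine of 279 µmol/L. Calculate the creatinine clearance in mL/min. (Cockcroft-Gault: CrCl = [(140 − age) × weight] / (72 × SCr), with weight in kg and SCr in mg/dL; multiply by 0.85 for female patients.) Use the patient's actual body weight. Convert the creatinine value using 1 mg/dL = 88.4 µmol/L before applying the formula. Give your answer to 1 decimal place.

16.1 mL/min

SCr = 279 / 88.4 = 3.156 mg/dL
CrCl = (140 − 89) × 84.5 / (72 × 3.156) × 0.85 = 4309.5 / 227.23 × 0.85 ≈ 16.1 mL/min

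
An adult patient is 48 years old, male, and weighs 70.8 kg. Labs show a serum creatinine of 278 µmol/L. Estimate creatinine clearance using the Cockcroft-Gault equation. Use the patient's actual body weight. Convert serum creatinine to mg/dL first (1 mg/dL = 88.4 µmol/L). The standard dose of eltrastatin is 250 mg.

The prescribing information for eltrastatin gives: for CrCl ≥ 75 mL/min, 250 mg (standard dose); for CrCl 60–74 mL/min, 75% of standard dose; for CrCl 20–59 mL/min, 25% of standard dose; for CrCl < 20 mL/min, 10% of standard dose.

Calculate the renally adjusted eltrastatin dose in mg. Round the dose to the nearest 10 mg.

SCr = 278 / 88.4 = 3.145 mg/dL
CrCl = (140 − 48) × 70.8 / (72 × 3.145) = 6513.6 / 226.44 ≈ 28.8 mL/min
CrCl ≈ 29 mL/min → bracket 20–59 mL/min.
25% of 250 mg = 62.5 mg → 60 mg

60 mg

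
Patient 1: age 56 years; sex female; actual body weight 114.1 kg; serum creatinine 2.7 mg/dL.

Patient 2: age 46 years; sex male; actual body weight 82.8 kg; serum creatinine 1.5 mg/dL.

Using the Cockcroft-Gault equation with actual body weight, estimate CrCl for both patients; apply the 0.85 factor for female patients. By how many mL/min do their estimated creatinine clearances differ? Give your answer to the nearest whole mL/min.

Patient 1: CrCl = (140 − 56) × 114.1 / (72 × 2.7) × 0.85 = 9584.4 / 194.40 × 0.85 ≈ 41.9 mL/min
Patient 2: CrCl = (140 − 46) × 82.8 / (72 × 1.5) = 7783.2 / 108.00 ≈ 72.1 mL/min
|41.9 − 72.1| = 30.2 mL/min

30 mL/min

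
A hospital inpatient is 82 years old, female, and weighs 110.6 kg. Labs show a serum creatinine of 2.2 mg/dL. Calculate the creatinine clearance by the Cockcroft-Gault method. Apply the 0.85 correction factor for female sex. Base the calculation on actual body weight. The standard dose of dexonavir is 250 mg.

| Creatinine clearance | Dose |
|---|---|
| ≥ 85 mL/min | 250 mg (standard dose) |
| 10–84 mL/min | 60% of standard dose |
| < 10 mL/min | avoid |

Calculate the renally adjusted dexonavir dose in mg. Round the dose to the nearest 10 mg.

CrCl = (140 − 82) × 110.6 / (72 × 2.2) × 0.85 = 6414.8 / 158.40 × 0.85 ≈ 34.4 mL/min
CrCl ≈ 34 mL/min → bracket 10–84 mL/min.
60% of 250 mg = 150 mg

150 mg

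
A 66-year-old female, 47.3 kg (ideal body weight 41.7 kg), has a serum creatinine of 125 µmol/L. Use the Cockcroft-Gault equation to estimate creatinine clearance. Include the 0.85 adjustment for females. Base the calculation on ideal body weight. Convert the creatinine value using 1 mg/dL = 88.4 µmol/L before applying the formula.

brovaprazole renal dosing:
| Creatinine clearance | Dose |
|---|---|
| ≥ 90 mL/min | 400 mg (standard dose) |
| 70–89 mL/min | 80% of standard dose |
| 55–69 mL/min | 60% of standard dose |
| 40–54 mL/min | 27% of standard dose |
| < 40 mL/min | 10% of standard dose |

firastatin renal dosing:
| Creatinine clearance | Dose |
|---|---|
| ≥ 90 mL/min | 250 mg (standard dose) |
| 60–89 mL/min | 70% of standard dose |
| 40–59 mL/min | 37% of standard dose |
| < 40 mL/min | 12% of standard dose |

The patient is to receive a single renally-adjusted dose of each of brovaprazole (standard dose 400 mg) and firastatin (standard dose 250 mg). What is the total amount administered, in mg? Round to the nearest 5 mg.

70 mg

SCr = 125 / 88.4 = 1.414 mg/dL
CrCl = (140 − 66) × 41.7 / (72 × 1.414) × 0.85 = 3085.8 / 101.81 × 0.85 ≈ 25.8 mL/min
CrCl ≈ 26 mL/min.
brovaprazole: < 40 mL/min → 10% of 400 mg = 40 mg.
firastatin: < 40 mL/min → 12% of 250 mg = 30 mg.
Total = 40 + 30 = 70 mg.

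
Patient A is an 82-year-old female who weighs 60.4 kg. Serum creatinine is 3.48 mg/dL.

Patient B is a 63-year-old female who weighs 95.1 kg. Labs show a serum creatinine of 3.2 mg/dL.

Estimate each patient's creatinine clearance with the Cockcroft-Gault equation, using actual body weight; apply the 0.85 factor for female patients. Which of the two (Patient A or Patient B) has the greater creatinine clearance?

Patient B

Patient A: CrCl = (140 − 82) × 60.4 / (72 × 3.48) × 0.85 = 3503.2 / 250.56 × 0.85 ≈ 11.9 mL/min
Patient B: CrCl = (140 − 63) × 95.1 / (72 × 3.2) × 0.85 = 7322.7 / 230.40 × 0.85 ≈ 27.0 mL/min
11.9 vs 27.0 mL/min → Patient B is higher.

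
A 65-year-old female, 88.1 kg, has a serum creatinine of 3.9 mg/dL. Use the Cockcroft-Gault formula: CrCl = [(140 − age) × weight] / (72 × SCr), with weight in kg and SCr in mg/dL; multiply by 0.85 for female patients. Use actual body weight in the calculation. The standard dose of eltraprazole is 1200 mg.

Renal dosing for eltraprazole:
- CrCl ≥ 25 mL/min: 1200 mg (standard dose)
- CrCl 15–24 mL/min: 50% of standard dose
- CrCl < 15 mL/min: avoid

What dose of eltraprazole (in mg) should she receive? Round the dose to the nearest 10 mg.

CrCl = (140 − 65) × 88.1 / (72 × 3.9) × 0.85 = 6607.5 / 280.80 × 0.85 ≈ 20.0 mL/min
CrCl ≈ 20 mL/min → bracket 15–24 mL/min.
50% of 1200 mg = 600 mg

600 mg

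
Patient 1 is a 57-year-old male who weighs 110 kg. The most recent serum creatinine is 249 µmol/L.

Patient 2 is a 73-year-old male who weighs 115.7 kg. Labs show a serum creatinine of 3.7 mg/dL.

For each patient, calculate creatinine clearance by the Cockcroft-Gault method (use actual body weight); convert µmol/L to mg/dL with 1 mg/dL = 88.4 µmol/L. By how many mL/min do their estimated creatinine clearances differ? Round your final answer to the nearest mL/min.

16 mL/min

Patient 1: SCr = 249 / 88.4 = 2.817 mg/dL
Patient 1: CrCl = (140 − 57) × 110 / (72 × 2.817) = 9130.0 / 202.82 ≈ 45.0 mL/min
Patient 2: CrCl = (140 − 73) × 115.7 / (72 × 3.7) = 7751.9 / 266.40 ≈ 29.1 mL/min
|45.0 − 29.1| = 15.9 mL/min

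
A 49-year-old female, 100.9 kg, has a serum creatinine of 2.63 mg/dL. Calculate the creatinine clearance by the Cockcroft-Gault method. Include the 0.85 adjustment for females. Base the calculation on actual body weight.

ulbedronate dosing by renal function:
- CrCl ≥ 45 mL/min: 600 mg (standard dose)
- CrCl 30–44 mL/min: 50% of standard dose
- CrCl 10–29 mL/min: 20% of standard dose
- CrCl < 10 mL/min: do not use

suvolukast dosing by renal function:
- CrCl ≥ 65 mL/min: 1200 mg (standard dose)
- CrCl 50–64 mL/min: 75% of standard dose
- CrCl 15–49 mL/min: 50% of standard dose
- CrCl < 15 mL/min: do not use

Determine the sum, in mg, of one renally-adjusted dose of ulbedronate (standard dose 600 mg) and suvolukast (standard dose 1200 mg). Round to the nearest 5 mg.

900 mg

CrCl = (140 − 49) × 100.9 / (72 × 2.63) × 0.85 = 9181.9 / 189.36 × 0.85 ≈ 41.2 mL/min
CrCl ≈ 41 mL/min.
ulbedronate: 30–44 mL/min → 50% of 600 mg = 300 mg.
suvolukast: 15–49 mL/min → 50% of 1200 mg = 600 mg.
Total = 300 + 600 = 900 mg.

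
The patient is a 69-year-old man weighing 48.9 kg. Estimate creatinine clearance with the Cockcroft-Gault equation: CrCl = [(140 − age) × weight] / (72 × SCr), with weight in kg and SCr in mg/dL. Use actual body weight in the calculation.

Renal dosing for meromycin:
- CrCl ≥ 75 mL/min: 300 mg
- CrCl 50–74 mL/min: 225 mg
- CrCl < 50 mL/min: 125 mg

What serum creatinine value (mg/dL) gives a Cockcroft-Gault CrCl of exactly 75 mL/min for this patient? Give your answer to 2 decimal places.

0.64 mg/dL

Standard dose requires CrCl ≥ 75 mL/min.
Set (140 − 69) × 48.9 / (72 × SCr) = 75
SCr = (140 − 69) × 48.9 / (72 × 75) = 0.643 mg/dL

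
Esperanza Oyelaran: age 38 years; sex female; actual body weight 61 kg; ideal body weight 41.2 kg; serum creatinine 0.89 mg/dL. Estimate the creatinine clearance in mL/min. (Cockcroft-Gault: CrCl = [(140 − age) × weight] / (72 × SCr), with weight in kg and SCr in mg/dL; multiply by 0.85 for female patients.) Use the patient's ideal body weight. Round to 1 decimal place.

CrCl = (140 − 38) × 41.2 / (72 × 0.89) × 0.85 = 4202.4 / 64.08 × 0.85 ≈ 55.7 mL/min

55.7 mL/min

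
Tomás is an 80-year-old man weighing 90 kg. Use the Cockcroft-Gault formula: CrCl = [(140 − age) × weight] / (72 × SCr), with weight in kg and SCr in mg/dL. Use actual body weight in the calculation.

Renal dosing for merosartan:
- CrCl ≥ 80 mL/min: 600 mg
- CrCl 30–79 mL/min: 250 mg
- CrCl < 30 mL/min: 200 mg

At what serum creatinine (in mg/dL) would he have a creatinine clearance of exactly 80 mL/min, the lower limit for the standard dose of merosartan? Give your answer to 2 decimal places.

0.94 mg/dL

Standard dose requires CrCl ≥ 80 mL/min.
Set (140 − 80) × 90 / (72 × SCr) = 80
SCr = (140 − 80) × 90 / (72 × 80) = 0.938 mg/dL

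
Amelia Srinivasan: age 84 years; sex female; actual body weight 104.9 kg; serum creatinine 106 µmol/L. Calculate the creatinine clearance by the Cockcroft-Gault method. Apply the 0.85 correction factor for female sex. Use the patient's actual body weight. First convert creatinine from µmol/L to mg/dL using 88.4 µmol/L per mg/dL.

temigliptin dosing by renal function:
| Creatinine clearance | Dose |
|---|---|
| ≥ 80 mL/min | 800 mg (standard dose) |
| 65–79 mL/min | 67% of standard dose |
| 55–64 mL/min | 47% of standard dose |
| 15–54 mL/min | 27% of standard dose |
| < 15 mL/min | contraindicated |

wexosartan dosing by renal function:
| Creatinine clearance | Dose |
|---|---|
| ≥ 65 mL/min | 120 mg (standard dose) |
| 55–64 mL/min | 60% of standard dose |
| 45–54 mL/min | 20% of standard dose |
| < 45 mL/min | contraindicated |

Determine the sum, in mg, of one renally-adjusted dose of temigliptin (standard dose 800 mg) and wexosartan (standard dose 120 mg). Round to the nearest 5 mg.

450 mg

SCr = 106 / 88.4 = 1.199 mg/dL
CrCl = (140 − 84) × 104.9 / (72 × 1.199) × 0.85 = 5874.4 / 86.33 × 0.85 ≈ 57.8 mL/min
CrCl ≈ 58 mL/min.
temigliptin: 55–64 mL/min → 47% of 800 mg = 376 mg.
wexosartan: 55–64 mL/min → 60% of 120 mg = 72 mg.
Total = 376 + 72 = 448 mg.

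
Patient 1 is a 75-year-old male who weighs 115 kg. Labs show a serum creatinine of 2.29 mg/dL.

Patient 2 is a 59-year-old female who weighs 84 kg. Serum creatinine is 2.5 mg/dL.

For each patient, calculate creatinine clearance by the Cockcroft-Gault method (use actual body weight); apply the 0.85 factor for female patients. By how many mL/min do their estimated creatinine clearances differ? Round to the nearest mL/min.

13 mL/min

Patient 1: CrCl = (140 − 75) × 115 / (72 × 2.29) = 7475.0 / 164.88 ≈ 45.3 mL/min
Patient 2: CrCl = (140 − 59) × 84 / (72 × 2.5) × 0.85 = 6804.0 / 180.00 × 0.85 ≈ 32.1 mL/min
|45.3 − 32.1| = 13.2 mL/min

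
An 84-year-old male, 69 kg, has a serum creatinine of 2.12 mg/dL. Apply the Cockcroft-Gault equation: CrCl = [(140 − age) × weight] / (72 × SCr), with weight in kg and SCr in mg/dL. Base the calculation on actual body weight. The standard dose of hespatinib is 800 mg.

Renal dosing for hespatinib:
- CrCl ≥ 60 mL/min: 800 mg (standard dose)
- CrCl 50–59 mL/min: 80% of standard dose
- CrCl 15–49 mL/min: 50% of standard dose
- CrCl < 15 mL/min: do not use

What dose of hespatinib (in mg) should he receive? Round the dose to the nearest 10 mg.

400 mg

CrCl = (140 − 84) × 69 / (72 × 2.12) = 3864.0 / 152.64 ≈ 25.3 mL/min
CrCl ≈ 25 mL/min → bracket 15–49 mL/min.
50% of 800 mg = 400 mg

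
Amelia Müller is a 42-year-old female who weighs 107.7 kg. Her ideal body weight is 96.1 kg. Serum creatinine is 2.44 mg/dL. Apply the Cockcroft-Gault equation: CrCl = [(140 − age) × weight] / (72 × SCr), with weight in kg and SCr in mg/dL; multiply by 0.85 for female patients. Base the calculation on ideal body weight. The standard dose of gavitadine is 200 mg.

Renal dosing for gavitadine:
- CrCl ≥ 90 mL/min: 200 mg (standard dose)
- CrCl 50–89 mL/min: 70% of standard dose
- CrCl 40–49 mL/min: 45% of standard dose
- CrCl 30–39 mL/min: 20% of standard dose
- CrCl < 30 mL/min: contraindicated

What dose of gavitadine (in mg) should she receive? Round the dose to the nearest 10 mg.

90 mg

CrCl = (140 − 42) × 96.1 / (72 × 2.44) × 0.85 = 9417.8 / 175.68 × 0.85 ≈ 45.6 mL/min
CrCl ≈ 46 mL/min → bracket 40–49 mL/min.
45% of 200 mg = 90 mg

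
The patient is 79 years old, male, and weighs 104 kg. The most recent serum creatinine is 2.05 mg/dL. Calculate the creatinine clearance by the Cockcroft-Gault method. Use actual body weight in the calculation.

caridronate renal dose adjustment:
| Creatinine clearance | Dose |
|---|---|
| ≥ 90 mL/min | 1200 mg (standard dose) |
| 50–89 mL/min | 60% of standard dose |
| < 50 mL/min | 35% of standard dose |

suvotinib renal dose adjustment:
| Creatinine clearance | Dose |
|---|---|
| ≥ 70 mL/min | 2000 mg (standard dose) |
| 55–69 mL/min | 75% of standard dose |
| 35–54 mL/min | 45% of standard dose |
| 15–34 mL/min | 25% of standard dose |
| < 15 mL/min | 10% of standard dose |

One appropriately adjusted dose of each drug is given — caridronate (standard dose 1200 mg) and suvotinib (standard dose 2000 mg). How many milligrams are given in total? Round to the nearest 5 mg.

1320 mg

CrCl = (140 − 79) × 104 / (72 × 2.05) = 6344.0 / 147.60 ≈ 43.0 mL/min
CrCl ≈ 43 mL/min.
caridronate: < 50 mL/min → 35% of 1200 mg = 420 mg.
suvotinib: 35–54 mL/min → 45% of 2000 mg = 900 mg.
Total = 420 + 900 = 1320 mg.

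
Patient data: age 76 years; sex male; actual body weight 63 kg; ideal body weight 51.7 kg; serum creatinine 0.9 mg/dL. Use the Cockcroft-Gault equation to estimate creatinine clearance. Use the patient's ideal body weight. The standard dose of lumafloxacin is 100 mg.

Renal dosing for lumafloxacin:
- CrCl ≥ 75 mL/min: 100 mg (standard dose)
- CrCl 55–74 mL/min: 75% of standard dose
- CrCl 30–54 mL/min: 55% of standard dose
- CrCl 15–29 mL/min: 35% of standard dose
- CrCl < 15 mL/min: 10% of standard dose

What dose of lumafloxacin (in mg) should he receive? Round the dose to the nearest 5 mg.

55 mg

CrCl = (140 − 76) × 51.7 / (72 × 0.9) = 3308.8 / 64.80 ≈ 51.1 mL/min
CrCl ≈ 51 mL/min → bracket 30–54 mL/min.
55% of 100 mg = 55 mg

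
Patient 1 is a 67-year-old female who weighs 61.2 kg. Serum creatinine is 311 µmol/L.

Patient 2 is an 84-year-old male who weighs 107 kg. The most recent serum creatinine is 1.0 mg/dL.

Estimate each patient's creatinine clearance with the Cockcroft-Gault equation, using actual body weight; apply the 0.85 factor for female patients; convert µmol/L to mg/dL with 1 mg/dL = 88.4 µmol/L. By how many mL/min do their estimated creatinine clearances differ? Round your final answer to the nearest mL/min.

68 mL/min

Patient 1: SCr = 311 / 88.4 = 3.518 mg/dL
Patient 1: CrCl = (140 − 67) × 61.2 / (72 × 3.518) × 0.85 = 4467.6 / 253.30 × 0.85 ≈ 15.0 mL/min
Patient 2: CrCl = (140 − 84) × 107 / (72 × 1) = 5992.0 / 72.00 ≈ 83.2 mL/min
|15.0 − 83.2| = 68.2 mL/min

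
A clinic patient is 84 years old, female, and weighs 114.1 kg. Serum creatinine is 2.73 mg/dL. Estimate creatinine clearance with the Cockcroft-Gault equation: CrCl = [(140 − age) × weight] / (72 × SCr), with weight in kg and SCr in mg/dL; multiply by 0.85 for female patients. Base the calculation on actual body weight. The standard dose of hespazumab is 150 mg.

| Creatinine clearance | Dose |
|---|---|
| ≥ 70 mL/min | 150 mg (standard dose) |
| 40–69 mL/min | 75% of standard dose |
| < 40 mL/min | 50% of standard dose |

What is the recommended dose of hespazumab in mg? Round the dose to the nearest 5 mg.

75 mg

CrCl = (140 − 84) × 114.1 / (72 × 2.73) × 0.85 = 6389.6 / 196.56 × 0.85 ≈ 27.6 mL/min
CrCl ≈ 28 mL/min → bracket < 40 mL/min.
50% of 150 mg = 75 mg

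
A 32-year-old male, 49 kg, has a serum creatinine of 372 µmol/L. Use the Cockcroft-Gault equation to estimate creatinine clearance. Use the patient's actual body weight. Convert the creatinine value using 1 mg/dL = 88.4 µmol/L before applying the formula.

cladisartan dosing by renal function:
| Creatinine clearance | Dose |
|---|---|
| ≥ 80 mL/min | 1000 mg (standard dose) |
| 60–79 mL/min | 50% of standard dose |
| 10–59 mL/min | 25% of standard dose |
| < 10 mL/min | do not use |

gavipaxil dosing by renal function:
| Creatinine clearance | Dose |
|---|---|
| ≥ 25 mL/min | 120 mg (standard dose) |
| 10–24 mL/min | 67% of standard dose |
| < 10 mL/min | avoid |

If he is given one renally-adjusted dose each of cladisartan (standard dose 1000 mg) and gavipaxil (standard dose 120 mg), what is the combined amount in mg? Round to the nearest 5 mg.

330 mg

SCr = 372 / 88.4 = 4.208 mg/dL
CrCl = (140 − 32) × 49 / (72 × 4.208) = 5292.0 / 302.98 ≈ 17.5 mL/min
CrCl ≈ 17 mL/min.
cladisartan: 10–59 mL/min → 25% of 1000 mg = 250 mg.
gavipaxil: 10–24 mL/min → 67% of 120 mg = 80.4 mg.
Total = 250 + 80.4 = 330.4 mg.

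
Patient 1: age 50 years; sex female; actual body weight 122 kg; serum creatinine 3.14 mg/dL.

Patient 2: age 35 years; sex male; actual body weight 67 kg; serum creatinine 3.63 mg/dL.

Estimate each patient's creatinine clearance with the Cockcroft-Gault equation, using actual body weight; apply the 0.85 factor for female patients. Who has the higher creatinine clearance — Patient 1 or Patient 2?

Patient 1: CrCl = (140 − 50) × 122 / (72 × 3.14) × 0.85 = 10980.0 / 226.08 × 0.85 ≈ 41.3 mL/min
Patient 2: CrCl = (140 − 35) × 67 / (72 × 3.63) = 7035.0 / 261.36 ≈ 26.9 mL/min
41.3 vs 26.9 mL/min → Patient 1 is higher.

Patient 1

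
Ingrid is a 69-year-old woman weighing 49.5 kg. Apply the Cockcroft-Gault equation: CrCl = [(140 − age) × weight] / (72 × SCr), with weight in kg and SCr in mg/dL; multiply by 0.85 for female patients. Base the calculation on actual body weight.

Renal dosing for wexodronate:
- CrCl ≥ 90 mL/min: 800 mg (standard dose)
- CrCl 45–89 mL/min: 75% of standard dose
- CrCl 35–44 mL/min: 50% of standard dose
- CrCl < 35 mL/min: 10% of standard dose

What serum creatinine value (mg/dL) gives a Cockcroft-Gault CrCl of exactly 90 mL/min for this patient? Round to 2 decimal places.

0.46 mg/dL

Standard dose requires CrCl ≥ 90 mL/min.
Set (140 − 69) × 49.5 × 0.85 / (72 × SCr) = 90
SCr = (140 − 69) × 49.5 × 0.85 / (72 × 90) = 0.461 mg/dL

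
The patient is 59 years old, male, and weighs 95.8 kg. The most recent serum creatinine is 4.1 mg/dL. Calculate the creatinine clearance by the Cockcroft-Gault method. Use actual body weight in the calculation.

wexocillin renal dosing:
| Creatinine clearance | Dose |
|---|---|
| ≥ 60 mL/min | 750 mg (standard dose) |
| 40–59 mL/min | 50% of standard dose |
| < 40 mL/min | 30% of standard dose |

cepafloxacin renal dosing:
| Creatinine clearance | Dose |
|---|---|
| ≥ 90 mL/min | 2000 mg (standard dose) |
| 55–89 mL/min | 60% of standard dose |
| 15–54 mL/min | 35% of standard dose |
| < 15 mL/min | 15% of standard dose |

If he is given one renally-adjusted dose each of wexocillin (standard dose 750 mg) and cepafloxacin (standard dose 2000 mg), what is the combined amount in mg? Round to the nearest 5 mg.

CrCl = (140 − 59) × 95.8 / (72 × 4.1) = 7759.8 / 295.20 ≈ 26.3 mL/min
CrCl ≈ 26 mL/min.
wexocillin: < 40 mL/min → 30% of 750 mg = 225 mg.
cepafloxacin: 15–54 mL/min → 35% of 2000 mg = 700 mg.
Total = 225 + 700 = 925 mg.

925 mg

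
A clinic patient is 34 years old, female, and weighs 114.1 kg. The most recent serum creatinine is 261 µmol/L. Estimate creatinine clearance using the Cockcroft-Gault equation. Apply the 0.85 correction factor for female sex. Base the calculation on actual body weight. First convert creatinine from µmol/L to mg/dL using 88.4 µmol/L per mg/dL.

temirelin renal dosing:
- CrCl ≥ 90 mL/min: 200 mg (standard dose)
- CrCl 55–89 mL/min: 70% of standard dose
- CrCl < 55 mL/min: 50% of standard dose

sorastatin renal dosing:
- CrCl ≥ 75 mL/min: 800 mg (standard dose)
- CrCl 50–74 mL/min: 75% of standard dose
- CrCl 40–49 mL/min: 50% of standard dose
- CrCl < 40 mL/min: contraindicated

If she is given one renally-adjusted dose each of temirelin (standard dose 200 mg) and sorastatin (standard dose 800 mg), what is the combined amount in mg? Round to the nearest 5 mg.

500 mg

SCr = 261 / 88.4 = 2.952 mg/dL
CrCl = (140 − 34) × 114.1 / (72 × 2.952) × 0.85 = 12094.6 / 212.54 × 0.85 ≈ 48.4 mL/min
CrCl ≈ 48 mL/min.
temirelin: < 55 mL/min → 50% of 200 mg = 100 mg.
sorastatin: 40–49 mL/min → 50% of 800 mg = 400 mg.
Total = 100 + 400 = 500 mg.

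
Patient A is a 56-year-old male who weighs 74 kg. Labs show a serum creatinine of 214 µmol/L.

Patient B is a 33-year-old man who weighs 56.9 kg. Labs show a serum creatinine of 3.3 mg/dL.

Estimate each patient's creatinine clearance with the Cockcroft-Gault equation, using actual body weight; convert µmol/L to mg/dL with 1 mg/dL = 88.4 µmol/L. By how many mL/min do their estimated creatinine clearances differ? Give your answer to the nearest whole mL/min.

Patient A: SCr = 214 / 88.4 = 2.421 mg/dL
Patient A: CrCl = (140 − 56) × 74 / (72 × 2.421) = 6216.0 / 174.31 ≈ 35.7 mL/min
Patient B: CrCl = (140 − 33) × 56.9 / (72 × 3.3) = 6088.3 / 237.60 ≈ 25.6 mL/min
|35.7 − 25.6| = 10.1 mL/min

10 mL/min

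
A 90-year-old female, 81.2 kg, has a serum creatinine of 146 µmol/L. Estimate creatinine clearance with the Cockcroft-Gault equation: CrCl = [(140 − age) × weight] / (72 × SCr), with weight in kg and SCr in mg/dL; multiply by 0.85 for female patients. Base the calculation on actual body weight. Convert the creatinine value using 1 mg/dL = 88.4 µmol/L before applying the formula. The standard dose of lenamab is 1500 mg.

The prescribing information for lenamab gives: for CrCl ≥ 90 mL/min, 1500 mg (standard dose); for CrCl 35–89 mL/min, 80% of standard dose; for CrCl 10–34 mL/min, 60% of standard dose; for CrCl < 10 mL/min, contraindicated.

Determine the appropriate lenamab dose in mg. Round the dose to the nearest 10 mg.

900 mg

SCr = 146 / 88.4 = 1.652 mg/dL
CrCl = (140 − 90) × 81.2 / (72 × 1.652) × 0.85 = 4060.0 / 118.94 × 0.85 ≈ 29.0 mL/min
CrCl ≈ 29 mL/min → bracket 10–34 mL/min.
60% of 1500 mg = 900 mg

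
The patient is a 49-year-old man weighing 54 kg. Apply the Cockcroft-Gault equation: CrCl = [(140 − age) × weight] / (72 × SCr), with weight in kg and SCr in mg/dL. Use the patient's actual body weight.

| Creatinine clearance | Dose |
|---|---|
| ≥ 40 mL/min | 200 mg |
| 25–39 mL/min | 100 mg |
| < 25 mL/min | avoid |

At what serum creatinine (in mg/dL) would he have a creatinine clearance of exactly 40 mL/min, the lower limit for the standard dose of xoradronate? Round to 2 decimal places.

1.71 mg/dL

Standard dose requires CrCl ≥ 40 mL/min.
Set (140 − 49) × 54 / (72 × SCr) = 40
SCr = (140 − 49) × 54 / (72 × 40) = 1.706 mg/dL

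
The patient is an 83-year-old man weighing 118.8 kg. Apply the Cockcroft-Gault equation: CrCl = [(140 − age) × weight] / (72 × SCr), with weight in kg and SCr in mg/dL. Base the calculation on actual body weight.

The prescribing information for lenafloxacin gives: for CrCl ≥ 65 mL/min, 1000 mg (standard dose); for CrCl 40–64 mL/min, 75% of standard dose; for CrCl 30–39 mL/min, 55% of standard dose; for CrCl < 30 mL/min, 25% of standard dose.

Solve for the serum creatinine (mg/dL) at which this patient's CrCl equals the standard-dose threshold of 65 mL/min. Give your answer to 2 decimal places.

Standard dose requires CrCl ≥ 65 mL/min.
Set (140 − 83) × 118.8 / (72 × SCr) = 65
SCr = (140 − 83) × 118.8 / (72 × 65) = 1.447 mg/dL

1.45 mg/dL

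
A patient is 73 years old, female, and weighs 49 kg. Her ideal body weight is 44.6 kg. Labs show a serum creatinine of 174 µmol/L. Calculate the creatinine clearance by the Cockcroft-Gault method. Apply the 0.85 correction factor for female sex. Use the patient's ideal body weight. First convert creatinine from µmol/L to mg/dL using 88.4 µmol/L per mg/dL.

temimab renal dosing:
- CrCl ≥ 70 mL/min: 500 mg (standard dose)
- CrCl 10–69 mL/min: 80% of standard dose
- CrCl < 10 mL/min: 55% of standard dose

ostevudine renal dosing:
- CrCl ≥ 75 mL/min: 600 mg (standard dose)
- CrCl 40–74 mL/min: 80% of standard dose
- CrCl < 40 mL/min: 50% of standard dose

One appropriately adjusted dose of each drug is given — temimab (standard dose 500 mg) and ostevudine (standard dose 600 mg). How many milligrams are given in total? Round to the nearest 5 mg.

SCr = 174 / 88.4 = 1.968 mg/dL
CrCl = (140 − 73) × 44.6 / (72 × 1.968) × 0.85 = 2988.2 / 141.70 × 0.85 ≈ 17.9 mL/min
CrCl ≈ 18 mL/min.
temimab: 10–69 mL/min → 80% of 500 mg = 400 mg.
ostevudine: < 40 mL/min → 50% of 600 mg = 300 mg.
Total = 400 + 300 = 700 mg.

700 mg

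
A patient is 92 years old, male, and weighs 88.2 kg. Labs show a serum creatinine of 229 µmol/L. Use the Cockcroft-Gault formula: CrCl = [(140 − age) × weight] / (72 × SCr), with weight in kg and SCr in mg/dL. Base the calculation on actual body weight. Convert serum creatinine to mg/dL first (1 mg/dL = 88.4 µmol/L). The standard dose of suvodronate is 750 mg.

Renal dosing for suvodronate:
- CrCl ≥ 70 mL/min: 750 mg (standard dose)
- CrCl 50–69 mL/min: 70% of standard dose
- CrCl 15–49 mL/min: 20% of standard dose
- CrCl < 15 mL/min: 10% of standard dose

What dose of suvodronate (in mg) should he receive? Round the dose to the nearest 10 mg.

SCr = 229 / 88.4 = 2.59 mg/dL
CrCl = (140 − 92) × 88.2 / (72 × 2.59) = 4233.6 / 186.48 ≈ 22.7 mL/min
CrCl ≈ 23 mL/min → bracket 15–49 mL/min.
20% of 750 mg = 150 mg

150 mg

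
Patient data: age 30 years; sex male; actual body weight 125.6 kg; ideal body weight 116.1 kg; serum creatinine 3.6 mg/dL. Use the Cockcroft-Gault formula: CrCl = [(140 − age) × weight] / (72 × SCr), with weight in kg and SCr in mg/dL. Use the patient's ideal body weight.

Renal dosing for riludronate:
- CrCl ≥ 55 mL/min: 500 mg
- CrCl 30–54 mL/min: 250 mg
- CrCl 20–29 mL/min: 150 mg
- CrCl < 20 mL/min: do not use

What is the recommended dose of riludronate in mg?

CrCl = (140 − 30) × 116.1 / (72 × 3.6) = 12771.0 / 259.20 ≈ 49.3 mL/min
CrCl ≈ 49 mL/min → bracket 30–54 mL/min.
Dose for this bracket: 250 mg.

250 mg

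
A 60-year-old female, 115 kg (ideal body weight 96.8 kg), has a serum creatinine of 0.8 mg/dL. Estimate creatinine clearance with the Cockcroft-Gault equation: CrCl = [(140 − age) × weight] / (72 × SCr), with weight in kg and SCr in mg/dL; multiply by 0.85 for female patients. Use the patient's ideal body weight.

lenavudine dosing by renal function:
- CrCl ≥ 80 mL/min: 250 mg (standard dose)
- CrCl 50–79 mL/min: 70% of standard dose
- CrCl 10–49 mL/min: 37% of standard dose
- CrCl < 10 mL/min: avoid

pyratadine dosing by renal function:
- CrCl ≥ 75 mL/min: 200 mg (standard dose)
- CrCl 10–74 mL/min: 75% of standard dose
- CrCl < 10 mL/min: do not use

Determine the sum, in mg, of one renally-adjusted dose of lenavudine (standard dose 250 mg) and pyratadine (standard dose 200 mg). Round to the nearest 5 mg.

CrCl = (140 − 60) × 96.8 / (72 × 0.8) × 0.85 = 7744.0 / 57.60 × 0.85 ≈ 114.3 mL/min
CrCl ≈ 114 mL/min.
lenavudine: ≥ 80 mL/min → 100% of 250 mg = 250 mg.
pyratadine: ≥ 75 mL/min → 100% of 200 mg = 200 mg.
Total = 250 + 200 = 450 mg.

450 mg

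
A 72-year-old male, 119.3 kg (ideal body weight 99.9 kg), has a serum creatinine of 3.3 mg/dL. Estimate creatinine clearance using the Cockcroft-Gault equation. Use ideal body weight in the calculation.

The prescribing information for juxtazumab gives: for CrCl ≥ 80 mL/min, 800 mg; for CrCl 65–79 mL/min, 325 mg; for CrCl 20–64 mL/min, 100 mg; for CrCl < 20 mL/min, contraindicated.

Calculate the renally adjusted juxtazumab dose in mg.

CrCl = (140 − 72) × 99.9 / (72 × 3.3) = 6793.2 / 237.60 ≈ 28.6 mL/min
CrCl ≈ 29 mL/min → bracket 20–64 mL/min.
Dose for this bracket: 100 mg.

100 mg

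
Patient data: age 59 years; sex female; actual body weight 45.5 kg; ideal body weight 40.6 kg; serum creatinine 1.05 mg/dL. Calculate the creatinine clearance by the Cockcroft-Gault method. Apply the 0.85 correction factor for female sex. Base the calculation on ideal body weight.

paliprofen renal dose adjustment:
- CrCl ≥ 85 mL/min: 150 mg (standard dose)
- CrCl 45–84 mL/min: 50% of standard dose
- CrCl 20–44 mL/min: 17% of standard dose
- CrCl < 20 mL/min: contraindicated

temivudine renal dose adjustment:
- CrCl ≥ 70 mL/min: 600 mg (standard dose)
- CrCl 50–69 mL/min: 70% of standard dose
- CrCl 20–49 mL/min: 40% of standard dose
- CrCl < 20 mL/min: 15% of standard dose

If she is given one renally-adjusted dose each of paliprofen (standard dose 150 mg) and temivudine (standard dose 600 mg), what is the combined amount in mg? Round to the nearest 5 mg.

CrCl = (140 − 59) × 40.6 / (72 × 1.05) × 0.85 = 3288.6 / 75.60 × 0.85 ≈ 37.0 mL/min
CrCl ≈ 37 mL/min.
paliprofen: 20–44 mL/min → 17% of 150 mg = 25.5 mg.
temivudine: 20–49 mL/min → 40% of 600 mg = 240 mg.
Total = 25.5 + 240 = 265.5 mg.

265 mg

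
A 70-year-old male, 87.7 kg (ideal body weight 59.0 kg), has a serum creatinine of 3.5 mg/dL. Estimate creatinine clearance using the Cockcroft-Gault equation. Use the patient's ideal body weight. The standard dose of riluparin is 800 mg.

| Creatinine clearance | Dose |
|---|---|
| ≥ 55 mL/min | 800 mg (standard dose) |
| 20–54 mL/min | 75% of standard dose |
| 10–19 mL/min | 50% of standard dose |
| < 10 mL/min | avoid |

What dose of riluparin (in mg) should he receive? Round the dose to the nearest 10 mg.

400 mg

CrCl = (140 − 70) × 59 / (72 × 3.5) = 4130.0 / 252.00 ≈ 16.4 mL/min
CrCl ≈ 16 mL/min → bracket 10–19 mL/min.
50% of 800 mg = 400 mg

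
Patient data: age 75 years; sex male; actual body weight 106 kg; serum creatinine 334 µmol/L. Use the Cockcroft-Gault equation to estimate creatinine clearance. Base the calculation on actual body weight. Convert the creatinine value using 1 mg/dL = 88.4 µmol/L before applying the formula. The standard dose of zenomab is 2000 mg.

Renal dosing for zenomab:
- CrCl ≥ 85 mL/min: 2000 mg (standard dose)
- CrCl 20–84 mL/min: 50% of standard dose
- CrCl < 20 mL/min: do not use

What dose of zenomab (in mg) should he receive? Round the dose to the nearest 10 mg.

SCr = 334 / 88.4 = 3.778 mg/dL
CrCl = (140 − 75) × 106 / (72 × 3.778) = 6890.0 / 272.02 ≈ 25.3 mL/min
CrCl ≈ 25 mL/min → bracket 20–84 mL/min.
50% of 2000 mg = 1000 mg

1000 mg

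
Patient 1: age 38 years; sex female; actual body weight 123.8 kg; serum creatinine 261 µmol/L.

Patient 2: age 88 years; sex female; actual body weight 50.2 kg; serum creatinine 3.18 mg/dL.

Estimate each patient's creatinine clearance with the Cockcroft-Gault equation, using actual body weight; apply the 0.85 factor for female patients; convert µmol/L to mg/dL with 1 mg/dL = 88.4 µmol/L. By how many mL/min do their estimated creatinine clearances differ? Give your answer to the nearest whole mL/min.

Patient 1: SCr = 261 / 88.4 = 2.952 mg/dL
Patient 1: CrCl = (140 − 38) × 123.8 / (72 × 2.952) × 0.85 = 12627.6 / 212.54 × 0.85 ≈ 50.5 mL/min
Patient 2: CrCl = (140 − 88) × 50.2 / (72 × 3.18) × 0.85 = 2610.4 / 228.96 × 0.85 ≈ 9.7 mL/min
|50.5 − 9.7| = 40.8 mL/min

41 mL/min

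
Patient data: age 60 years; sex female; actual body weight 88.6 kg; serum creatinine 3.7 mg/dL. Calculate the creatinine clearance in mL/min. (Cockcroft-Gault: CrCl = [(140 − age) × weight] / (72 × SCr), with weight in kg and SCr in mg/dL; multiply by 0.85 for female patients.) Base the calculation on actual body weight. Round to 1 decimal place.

CrCl = (140 − 60) × 88.6 / (72 × 3.7) × 0.85 = 7088.0 / 266.40 × 0.85 ≈ 22.6 mL/min

22.6 mL/min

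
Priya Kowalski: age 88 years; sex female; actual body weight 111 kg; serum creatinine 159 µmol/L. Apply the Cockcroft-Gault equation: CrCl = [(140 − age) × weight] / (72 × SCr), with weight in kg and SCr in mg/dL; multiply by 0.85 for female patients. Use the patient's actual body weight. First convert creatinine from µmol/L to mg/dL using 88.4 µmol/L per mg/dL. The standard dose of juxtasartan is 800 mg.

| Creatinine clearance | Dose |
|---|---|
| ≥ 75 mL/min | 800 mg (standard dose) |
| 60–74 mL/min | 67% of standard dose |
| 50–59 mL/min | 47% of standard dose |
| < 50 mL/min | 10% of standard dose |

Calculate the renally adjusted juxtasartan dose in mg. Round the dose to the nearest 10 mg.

80 mg

SCr = 159 / 88.4 = 1.799 mg/dL
CrCl = (140 − 88) × 111 / (72 × 1.799) × 0.85 = 5772.0 / 129.53 × 0.85 ≈ 37.9 mL/min
CrCl ≈ 38 mL/min → bracket < 50 mL/min.
10% of 800 mg = 80 mg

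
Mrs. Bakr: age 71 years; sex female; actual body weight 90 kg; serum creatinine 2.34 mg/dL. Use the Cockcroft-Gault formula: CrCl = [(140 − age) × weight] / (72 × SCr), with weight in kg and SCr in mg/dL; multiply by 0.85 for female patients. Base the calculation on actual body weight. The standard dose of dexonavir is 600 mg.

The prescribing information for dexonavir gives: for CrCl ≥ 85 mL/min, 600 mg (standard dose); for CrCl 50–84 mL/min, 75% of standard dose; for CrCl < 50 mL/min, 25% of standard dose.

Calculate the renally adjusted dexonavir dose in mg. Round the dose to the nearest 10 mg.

150 mg

CrCl = (140 − 71) × 90 / (72 × 2.34) × 0.85 = 6210.0 / 168.48 × 0.85 ≈ 31.3 mL/min
CrCl ≈ 31 mL/min → bracket < 50 mL/min.
25% of 600 mg = 150 mg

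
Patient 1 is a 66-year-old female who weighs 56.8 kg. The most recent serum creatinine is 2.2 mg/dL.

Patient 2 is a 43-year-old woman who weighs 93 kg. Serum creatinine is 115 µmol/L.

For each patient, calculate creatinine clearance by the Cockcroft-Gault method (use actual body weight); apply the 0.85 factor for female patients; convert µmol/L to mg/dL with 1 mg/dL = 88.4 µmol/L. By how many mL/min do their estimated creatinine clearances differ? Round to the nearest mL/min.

Patient 1: CrCl = (140 − 66) × 56.8 / (72 × 2.2) × 0.85 = 4203.2 / 158.40 × 0.85 ≈ 22.6 mL/min
Patient 2: SCr = 115 / 88.4 = 1.301 mg/dL
Patient 2: CrCl = (140 − 43) × 93 / (72 × 1.301) × 0.85 = 9021.0 / 93.67 × 0.85 ≈ 81.9 mL/min
|22.6 − 81.9| = 59.3 mL/min

59 mL/min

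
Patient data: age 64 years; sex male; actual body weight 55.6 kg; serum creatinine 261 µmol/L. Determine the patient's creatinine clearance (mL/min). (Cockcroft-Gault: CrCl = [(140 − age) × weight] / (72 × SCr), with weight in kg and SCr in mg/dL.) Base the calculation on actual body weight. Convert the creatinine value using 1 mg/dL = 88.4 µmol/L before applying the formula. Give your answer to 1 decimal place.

19.9 mL/min

SCr = 261 / 88.4 = 2.952 mg/dL
CrCl = (140 − 64) × 55.6 / (72 × 2.952) = 4225.6 / 212.54 ≈ 19.9 mL/min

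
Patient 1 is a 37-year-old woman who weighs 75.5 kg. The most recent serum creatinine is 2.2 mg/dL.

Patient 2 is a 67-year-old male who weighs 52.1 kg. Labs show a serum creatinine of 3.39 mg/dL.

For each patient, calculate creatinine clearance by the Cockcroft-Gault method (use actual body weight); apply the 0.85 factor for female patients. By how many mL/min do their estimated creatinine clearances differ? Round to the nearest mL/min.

Patient 1: CrCl = (140 − 37) × 75.5 / (72 × 2.2) × 0.85 = 7776.5 / 158.40 × 0.85 ≈ 41.7 mL/min
Patient 2: CrCl = (140 − 67) × 52.1 / (72 × 3.39) = 3803.3 / 244.08 ≈ 15.6 mL/min
|41.7 − 15.6| = 26.1 mL/min

26 mL/min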